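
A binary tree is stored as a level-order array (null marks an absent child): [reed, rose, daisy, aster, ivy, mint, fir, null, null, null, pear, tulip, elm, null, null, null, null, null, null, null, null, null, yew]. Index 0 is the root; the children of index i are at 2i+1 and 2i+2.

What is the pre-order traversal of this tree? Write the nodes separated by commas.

reed, rose, aster, ivy, pear, yew, daisy, mint, tulip, elm, fir

Pre-order visits the node, then its left subtree, then its right subtree.
Visit reed.
At reed: go left to rose.
  Visit rose.
  At rose: go left to aster.
    aster is a leaf — visit aster.
  At rose: go right to ivy.
    Visit ivy.
    At ivy: no left child.
    At ivy: go right to pear.
      Visit pear.
      At pear: no left child.
      At pear: go right to yew.
        yew is a leaf — visit yew.
At reed: go right to daisy.
  Visit daisy.
  At daisy: go left to mint.
    Visit mint.
    At mint: go left to tulip.
      tulip is a leaf — visit tulip.
    At mint: go right to elm.
      elm is a leaf — visit elm.
  At daisy: go right to fir.
    fir is a leaf — visit fir.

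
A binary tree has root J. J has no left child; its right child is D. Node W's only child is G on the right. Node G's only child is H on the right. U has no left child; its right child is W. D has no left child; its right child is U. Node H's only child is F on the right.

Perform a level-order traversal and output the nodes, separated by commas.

Level-order visits nodes level by level from the root, left to right within each level.
Level 0: J
Level 1: D
Level 2: U
Level 3: W
Level 4: G
Level 5: H
Level 6: F

J, D, U, W, G, H, F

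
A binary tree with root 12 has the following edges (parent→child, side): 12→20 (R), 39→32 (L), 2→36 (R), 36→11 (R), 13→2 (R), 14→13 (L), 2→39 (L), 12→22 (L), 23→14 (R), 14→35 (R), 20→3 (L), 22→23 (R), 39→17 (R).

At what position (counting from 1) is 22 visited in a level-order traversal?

2

Level-order visits nodes level by level from the root, left to right within each level.
Level 0: 12
Level 1: 22, 20
Level 2: 23, 3
Level 3: 14
Level 4: 13, 35
Level 5: 2
Level 6: 39, 36
Level 7: 32, 17, 11
Full level-order sequence: 12, 22, 20, 23, 3, 14, 13, 35, 2, 39, 36, 32, 17, 11.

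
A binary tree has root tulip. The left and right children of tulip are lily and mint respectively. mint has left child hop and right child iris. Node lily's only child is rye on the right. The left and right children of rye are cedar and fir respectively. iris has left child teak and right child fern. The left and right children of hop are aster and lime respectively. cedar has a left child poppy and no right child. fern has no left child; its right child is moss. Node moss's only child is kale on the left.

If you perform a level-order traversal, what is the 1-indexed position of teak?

11

Level-order visits nodes level by level from the root, left to right within each level.
Level 0: tulip
Level 1: lily, mint
Level 2: rye, hop, iris
Level 3: cedar, fir, aster, lime, teak, fern
Level 4: poppy, moss
Level 5: kale
Full level-order sequence: tulip, lily, mint, rye, hop, iris, cedar, fir, aster, lime, teak, fern, poppy, moss, kale.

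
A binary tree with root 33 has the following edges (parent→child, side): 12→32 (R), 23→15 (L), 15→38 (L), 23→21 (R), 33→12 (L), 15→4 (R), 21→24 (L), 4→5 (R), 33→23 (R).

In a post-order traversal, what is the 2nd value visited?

Post-order visits the left subtree, then the right subtree, then the node.
At 33: go left to 12.
  At 12: no left child.
  At 12: go right to 32.
    32 is a leaf — visit 32.
  Visit 12.
At 33: go right to 23.
  At 23: go left to 15.
    At 15: go left to 38.
      38 is a leaf — visit 38.
    At 15: go right to 4.
      At 4: no left child.
      At 4: go right to 5.
        5 is a leaf — visit 5.
      Visit 4.
    Visit 15.
  At 23: go right to 21.
    At 21: go left to 24.
      24 is a leaf — visit 24.
    At 21: no right child.
    Visit 21.
  Visit 23.
Visit 33.
Full post-order sequence: 32, 12, 38, 5, 4, 15, 24, 21, 23, 33.

12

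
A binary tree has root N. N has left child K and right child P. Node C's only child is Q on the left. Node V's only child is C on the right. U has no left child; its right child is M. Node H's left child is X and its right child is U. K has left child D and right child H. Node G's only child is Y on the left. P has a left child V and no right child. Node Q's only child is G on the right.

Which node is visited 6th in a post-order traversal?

Post-order visits the left subtree, then the right subtree, then the node.
At N: go left to K.
  At K: go left to D.
    D is a leaf — visit D.
  At K: go right to H.
    At H: go left to X.
      X is a leaf — visit X.
    At H: go right to U.
      At U: no left child.
      At U: go right to M.
        M is a leaf — visit M.
      Visit U.
    Visit H.
  Visit K.
At N: go right to P.
  At P: go left to V.
    At V: no left child.
    At V: go right to C.
      At C: go left to Q.
        At Q: no left child.
        At Q: go right to G.
          At G: go left to Y.
            Y is a leaf — visit Y.
          At G: no right child.
          Visit G.
        Visit Q.
      At C: no right child.
      Visit C.
    Visit V.
  At P: no right child.
  Visit P.
Visit N.
Full post-order sequence: D, X, M, U, H, K, Y, G, Q, C, V, P, N.

K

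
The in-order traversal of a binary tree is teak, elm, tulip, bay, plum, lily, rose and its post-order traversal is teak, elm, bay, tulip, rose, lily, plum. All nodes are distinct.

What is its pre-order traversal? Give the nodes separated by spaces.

The last element of post-order is the root; it splits in-order into left and right subtrees.
Root plum: left subtree has 4 nodes {teak, elm, tulip, bay}, right has 2 {lily, rose}.
  Root tulip: left subtree has 2 nodes {teak, elm}, right has 1 {bay}.
    Root elm: left subtree has 1 node {teak}, right has 0 { }.
  Root lily: left subtree has 0 nodes { }, right has 1 {rose}.

plum tulip elm teak bay lily rose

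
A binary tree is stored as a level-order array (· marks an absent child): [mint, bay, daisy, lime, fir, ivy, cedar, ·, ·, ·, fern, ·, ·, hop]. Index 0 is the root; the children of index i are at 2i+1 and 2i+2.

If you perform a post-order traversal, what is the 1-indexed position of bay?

Post-order visits the left subtree, then the right subtree, then the node.
At mint: go left to bay.
  At bay: go left to lime.
    lime is a leaf — visit lime.
  At bay: go right to fir.
    At fir: no left child.
    At fir: go right to fern.
      fern is a leaf — visit fern.
    Visit fir.
  Visit bay.
At mint: go right to daisy.
  At daisy: go left to ivy.
    ivy is a leaf — visit ivy.
  At daisy: go right to cedar.
    At cedar: go left to hop.
      hop is a leaf — visit hop.
    At cedar: no right child.
    Visit cedar.
  Visit daisy.
Visit mint.
Full post-order sequence: lime, fern, fir, bay, ivy, hop, cedar, daisy, mint.

4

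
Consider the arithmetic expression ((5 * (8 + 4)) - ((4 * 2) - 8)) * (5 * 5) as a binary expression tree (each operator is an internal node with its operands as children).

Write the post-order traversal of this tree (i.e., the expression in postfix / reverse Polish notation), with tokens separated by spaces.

5 8 4 + * 4 2 * 8 - - 5 5 * *

Post-order on an expression tree gives postfix notation: for each operator, emit left operand, right operand, then the operator.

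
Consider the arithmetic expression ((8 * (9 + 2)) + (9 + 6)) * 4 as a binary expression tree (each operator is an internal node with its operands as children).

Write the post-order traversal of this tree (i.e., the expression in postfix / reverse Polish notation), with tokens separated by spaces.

8 9 2 + * 9 6 + + 4 *

Post-order on an expression tree gives postfix notation: for each operator, emit left operand, right operand, then the operator.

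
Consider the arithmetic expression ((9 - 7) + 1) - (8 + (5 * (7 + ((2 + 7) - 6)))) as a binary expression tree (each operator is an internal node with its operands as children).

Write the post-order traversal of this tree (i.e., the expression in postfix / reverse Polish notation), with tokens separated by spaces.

9 7 - 1 + 8 5 7 2 7 + 6 - + * + -

Post-order on an expression tree gives postfix notation: for each operator, emit left operand, right operand, then the operator.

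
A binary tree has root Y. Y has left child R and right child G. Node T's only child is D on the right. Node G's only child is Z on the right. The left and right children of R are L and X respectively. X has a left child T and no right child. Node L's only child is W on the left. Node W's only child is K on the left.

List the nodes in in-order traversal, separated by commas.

In-order visits the left subtree, then the node, then the right subtree.
At Y: go left to R.
  At R: go left to L.
    At L: go left to W.
      At W: go left to K.
        K is a leaf — visit K.
      Visit W.
      At W: no right child.
    Visit L.
    At L: no right child.
  Visit R.
  At R: go right to X.
    At X: go left to T.
      At T: no left child.
      Visit T.
      At T: go right to D.
        D is a leaf — visit D.
    Visit X.
    At X: no right child.
Visit Y.
At Y: go right to G.
  At G: no left child.
  Visit G.
  At G: go right to Z.
    Z is a leaf — visit Z.

K, W, L, R, T, D, X, Y, G, Z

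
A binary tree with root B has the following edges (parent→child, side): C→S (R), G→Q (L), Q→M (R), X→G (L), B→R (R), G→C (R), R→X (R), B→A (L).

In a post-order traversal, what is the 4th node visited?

S

Post-order visits the left subtree, then the right subtree, then the node.
At B: go left to A.
  A is a leaf — visit A.
At B: go right to R.
  At R: no left child.
  At R: go right to X.
    At X: go left to G.
      At G: go left to Q.
        At Q: no left child.
        At Q: go right to M.
          M is a leaf — visit M.
        Visit Q.
      At G: go right to C.
        At C: no left child.
        At C: go right to S.
          S is a leaf — visit S.
        Visit C.
      Visit G.
    At X: no right child.
    Visit X.
  Visit R.
Visit B.
Full post-order sequence: A, M, Q, S, C, G, X, R, B.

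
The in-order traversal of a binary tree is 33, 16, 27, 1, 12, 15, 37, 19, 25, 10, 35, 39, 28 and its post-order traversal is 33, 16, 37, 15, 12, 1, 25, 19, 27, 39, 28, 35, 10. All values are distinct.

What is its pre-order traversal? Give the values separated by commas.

The last element of post-order is the root; it splits in-order into left and right subtrees.
Root 10: left subtree has 9 nodes {33, 16, 27, 1, 12, 15, 37, 19, 25}, right has 3 {35, 39, 28}.
  Root 27: left subtree has 2 nodes {33, 16}, right has 6 {1, 12, 15, 37, 19, 25}.
    Root 16: left subtree has 1 node {33}, right has 0 { }.
    Root 19: left subtree has 4 nodes {1, 12, 15, 37}, right has 1 {25}.
      Root 1: left subtree has 0 nodes { }, right has 3 {12, 15, 37}.
        Root 12: left subtree has 0 nodes { }, right has 2 {15, 37}.
          Root 15: left subtree has 0 nodes { }, right has 1 {37}.
  Root 35: left subtree has 0 nodes { }, right has 2 {39, 28}.
    Root 28: left subtree has 1 node {39}, right has 0 { }.

10, 27, 16, 33, 19, 1, 12, 15, 37, 25, 35, 28, 39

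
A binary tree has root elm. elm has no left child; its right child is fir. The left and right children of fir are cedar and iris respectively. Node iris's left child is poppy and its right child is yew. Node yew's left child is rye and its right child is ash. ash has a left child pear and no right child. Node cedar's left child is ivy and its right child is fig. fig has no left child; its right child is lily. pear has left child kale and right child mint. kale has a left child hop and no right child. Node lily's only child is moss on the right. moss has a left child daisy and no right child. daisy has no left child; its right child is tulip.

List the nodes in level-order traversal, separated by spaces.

elm fir cedar iris ivy fig poppy yew lily rye ash moss pear daisy kale mint tulip hop

Level-order visits nodes level by level from the root, left to right within each level.
Level 0: elm
Level 1: fir
Level 2: cedar, iris
Level 3: ivy, fig, poppy, yew
Level 4: lily, rye, ash
Level 5: moss, pear
Level 6: daisy, kale, mint
Level 7: tulip, hop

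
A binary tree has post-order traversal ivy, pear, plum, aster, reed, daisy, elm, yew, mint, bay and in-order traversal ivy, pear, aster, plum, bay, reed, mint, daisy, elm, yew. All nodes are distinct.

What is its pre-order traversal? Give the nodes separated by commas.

The last element of post-order is the root; it splits in-order into left and right subtrees.
Root bay: left subtree has 4 nodes {ivy, pear, aster, plum}, right has 5 {reed, mint, daisy, elm, yew}.
  Root aster: left subtree has 2 nodes {ivy, pear}, right has 1 {plum}.
    Root pear: left subtree has 1 node {ivy}, right has 0 { }.
  Root mint: left subtree has 1 node {reed}, right has 3 {daisy, elm, yew}.
    Root yew: left subtree has 2 nodes {daisy, elm}, right has 0 { }.
      Root elm: left subtree has 1 node {daisy}, right has 0 { }.

bay, aster, pear, ivy, plum, mint, reed, yew, elm, daisy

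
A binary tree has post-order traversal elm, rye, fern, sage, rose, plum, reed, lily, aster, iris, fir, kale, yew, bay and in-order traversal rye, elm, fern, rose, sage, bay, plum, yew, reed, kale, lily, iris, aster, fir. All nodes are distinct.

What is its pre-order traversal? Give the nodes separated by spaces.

The last element of post-order is the root; it splits in-order into left and right subtrees.
Root bay: left subtree has 5 nodes {rye, elm, fern, rose, sage}, right has 8 {plum, yew, reed, kale, lily, iris, aster, fir}.
  Root rose: left subtree has 3 nodes {rye, elm, fern}, right has 1 {sage}.
    Root fern: left subtree has 2 nodes {rye, elm}, right has 0 { }.
      Root rye: left subtree has 0 nodes { }, right has 1 {elm}.
  Root yew: left subtree has 1 node {plum}, right has 6 {reed, kale, lily, iris, aster, fir}.
    Root kale: left subtree has 1 node {reed}, right has 4 {lily, iris, aster, fir}.
      Root fir: left subtree has 3 nodes {lily, iris, aster}, right has 0 { }.
        Root iris: left subtree has 1 node {lily}, right has 1 {aster}.

bay rose fern rye elm sage yew plum kale reed fir iris lily aster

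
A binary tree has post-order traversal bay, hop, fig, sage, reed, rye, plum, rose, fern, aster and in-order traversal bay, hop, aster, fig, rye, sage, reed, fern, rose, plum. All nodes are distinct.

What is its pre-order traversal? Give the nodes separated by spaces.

aster hop bay fern rye fig reed sage rose plum

The last element of post-order is the root; it splits in-order into left and right subtrees.
Root aster: left subtree has 2 nodes {bay, hop}, right has 7 {fig, rye, sage, reed, fern, rose, plum}.
  Root hop: left subtree has 1 node {bay}, right has 0 { }.
  Root fern: left subtree has 4 nodes {fig, rye, sage, reed}, right has 2 {rose, plum}.
    Root rye: left subtree has 1 node {fig}, right has 2 {sage, reed}.
      Root reed: left subtree has 1 node {sage}, right has 0 { }.
    Root rose: left subtree has 0 nodes { }, right has 1 {plum}.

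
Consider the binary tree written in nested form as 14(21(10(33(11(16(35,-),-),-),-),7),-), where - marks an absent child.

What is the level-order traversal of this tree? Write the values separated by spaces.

Level-order visits nodes level by level from the root, left to right within each level.
Level 0: 14
Level 1: 21
Level 2: 10, 7
Level 3: 33
Level 4: 11
Level 5: 16
Level 6: 35

14 21 10 7 33 11 16 35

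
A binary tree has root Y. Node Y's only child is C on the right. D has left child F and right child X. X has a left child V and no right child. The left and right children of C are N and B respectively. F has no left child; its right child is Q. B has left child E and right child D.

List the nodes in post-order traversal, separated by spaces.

N E Q F V X D B C Y

Post-order visits the left subtree, then the right subtree, then the node.
At Y: no left child.
At Y: go right to C.
  At C: go left to N.
    N is a leaf — visit N.
  At C: go right to B.
    At B: go left to E.
      E is a leaf — visit E.
    At B: go right to D.
      At D: go left to F.
        At F: no left child.
        At F: go right to Q.
          Q is a leaf — visit Q.
        Visit F.
      At D: go right to X.
        At X: go left to V.
          V is a leaf — visit V.
        At X: no right child.
        Visit X.
      Visit D.
    Visit B.
  Visit C.
Visit Y.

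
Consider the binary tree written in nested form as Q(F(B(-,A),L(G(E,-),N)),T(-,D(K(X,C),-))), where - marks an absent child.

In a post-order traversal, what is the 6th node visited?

Post-order visits the left subtree, then the right subtree, then the node.
At Q: go left to F.
  At F: go left to B.
    At B: no left child.
    At B: go right to A.
      A is a leaf — visit A.
    Visit B.
  At F: go right to L.
    At L: go left to G.
      At G: go left to E.
        E is a leaf — visit E.
      At G: no right child.
      Visit G.
    At L: go right to N.
      N is a leaf — visit N.
    Visit L.
  Visit F.
At Q: go right to T.
  At T: no left child.
  At T: go right to D.
    At D: go left to K.
      At K: go left to X.
        X is a leaf — visit X.
      At K: go right to C.
        C is a leaf — visit C.
      Visit K.
    At D: no right child.
    Visit D.
  Visit T.
Visit Q.
Full post-order sequence: A, B, E, G, N, L, F, X, C, K, D, T, Q.

L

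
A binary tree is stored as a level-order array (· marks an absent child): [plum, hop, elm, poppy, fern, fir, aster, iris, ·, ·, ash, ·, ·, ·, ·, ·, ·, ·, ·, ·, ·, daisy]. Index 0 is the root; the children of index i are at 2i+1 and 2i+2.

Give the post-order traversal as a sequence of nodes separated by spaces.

iris poppy daisy ash fern hop fir aster elm plum

Post-order visits the left subtree, then the right subtree, then the node.
At plum: go left to hop.
  At hop: go left to poppy.
    At poppy: go left to iris.
      iris is a leaf — visit iris.
    At poppy: no right child.
    Visit poppy.
  At hop: go right to fern.
    At fern: no left child.
    At fern: go right to ash.
      At ash: go left to daisy.
        daisy is a leaf — visit daisy.
      At ash: no right child.
      Visit ash.
    Visit fern.
  Visit hop.
At plum: go right to elm.
  At elm: go left to fir.
    fir is a leaf — visit fir.
  At elm: go right to aster.
    aster is a leaf — visit aster.
  Visit elm.
Visit plum.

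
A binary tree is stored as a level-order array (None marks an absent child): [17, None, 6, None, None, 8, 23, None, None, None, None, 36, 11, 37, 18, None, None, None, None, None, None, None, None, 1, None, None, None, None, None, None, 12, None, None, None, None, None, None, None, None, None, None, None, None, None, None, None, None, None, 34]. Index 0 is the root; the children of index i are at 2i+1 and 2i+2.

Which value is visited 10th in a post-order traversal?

Post-order visits the left subtree, then the right subtree, then the node.
At 17: no left child.
At 17: go right to 6.
  At 6: go left to 8.
    At 8: go left to 36.
      At 36: go left to 1.
        At 1: no left child.
        At 1: go right to 34.
          34 is a leaf — visit 34.
        Visit 1.
      At 36: no right child.
      Visit 36.
    At 8: go right to 11.
      11 is a leaf — visit 11.
    Visit 8.
  At 6: go right to 23.
    At 23: go left to 37.
      37 is a leaf — visit 37.
    At 23: go right to 18.
      At 18: no left child.
      At 18: go right to 12.
        12 is a leaf — visit 12.
      Visit 18.
    Visit 23.
  Visit 6.
Visit 17.
Full post-order sequence: 34, 1, 36, 11, 8, 37, 12, 18, 23, 6, 17.

6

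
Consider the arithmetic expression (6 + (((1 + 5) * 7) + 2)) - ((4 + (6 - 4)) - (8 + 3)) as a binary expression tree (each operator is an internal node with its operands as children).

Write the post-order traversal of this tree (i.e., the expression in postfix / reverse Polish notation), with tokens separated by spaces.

6 1 5 + 7 * 2 + + 4 6 4 - + 8 3 + - -

Post-order on an expression tree gives postfix notation: for each operator, emit left operand, right operand, then the operator.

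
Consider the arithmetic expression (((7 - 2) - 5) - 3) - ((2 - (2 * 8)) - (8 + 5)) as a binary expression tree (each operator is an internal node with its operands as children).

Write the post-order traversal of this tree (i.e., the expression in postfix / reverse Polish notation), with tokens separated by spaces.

7 2 - 5 - 3 - 2 2 8 * - 8 5 + - -

Post-order on an expression tree gives postfix notation: for each operator, emit left operand, right operand, then the operator.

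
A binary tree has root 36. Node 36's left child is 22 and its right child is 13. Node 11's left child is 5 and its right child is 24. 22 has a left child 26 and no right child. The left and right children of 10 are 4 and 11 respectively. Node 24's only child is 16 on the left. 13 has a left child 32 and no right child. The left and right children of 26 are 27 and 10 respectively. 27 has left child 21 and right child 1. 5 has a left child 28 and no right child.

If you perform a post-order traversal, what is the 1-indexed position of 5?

6

Post-order visits the left subtree, then the right subtree, then the node.
At 36: go left to 22.
  At 22: go left to 26.
    At 26: go left to 27.
      At 27: go left to 21.
        21 is a leaf — visit 21.
      At 27: go right to 1.
        1 is a leaf — visit 1.
      Visit 27.
    At 26: go right to 10.
      At 10: go left to 4.
        4 is a leaf — visit 4.
      At 10: go right to 11.
        At 11: go left to 5.
          At 5: go left to 28.
            28 is a leaf — visit 28.
          At 5: no right child.
          Visit 5.
        At 11: go right to 24.
          At 24: go left to 16.
            16 is a leaf — visit 16.
          At 24: no right child.
          Visit 24.
        Visit 11.
      Visit 10.
    Visit 26.
  At 22: no right child.
  Visit 22.
At 36: go right to 13.
  At 13: go left to 32.
    32 is a leaf — visit 32.
  At 13: no right child.
  Visit 13.
Visit 36.
Full post-order sequence: 21, 1, 27, 4, 28, 5, 16, 24, 11, 10, 26, 22, 32, 13, 36.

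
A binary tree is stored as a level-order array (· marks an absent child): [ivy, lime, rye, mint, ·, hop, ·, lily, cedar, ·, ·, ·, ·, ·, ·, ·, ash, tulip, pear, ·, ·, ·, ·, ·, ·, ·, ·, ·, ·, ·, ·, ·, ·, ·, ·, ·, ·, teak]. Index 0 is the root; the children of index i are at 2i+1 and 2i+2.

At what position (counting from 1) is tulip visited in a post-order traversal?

3

Post-order visits the left subtree, then the right subtree, then the node.
At ivy: go left to lime.
  At lime: go left to mint.
    At mint: go left to lily.
      At lily: no left child.
      At lily: go right to ash.
        ash is a leaf — visit ash.
      Visit lily.
    At mint: go right to cedar.
      At cedar: go left to tulip.
        tulip is a leaf — visit tulip.
      At cedar: go right to pear.
        At pear: go left to teak.
          teak is a leaf — visit teak.
        At pear: no right child.
        Visit pear.
      Visit cedar.
    Visit mint.
  At lime: no right child.
  Visit lime.
At ivy: go right to rye.
  At rye: go left to hop.
    hop is a leaf — visit hop.
  At rye: no right child.
  Visit rye.
Visit ivy.
Full post-order sequence: ash, lily, tulip, teak, pear, cedar, mint, lime, hop, rye, ivy.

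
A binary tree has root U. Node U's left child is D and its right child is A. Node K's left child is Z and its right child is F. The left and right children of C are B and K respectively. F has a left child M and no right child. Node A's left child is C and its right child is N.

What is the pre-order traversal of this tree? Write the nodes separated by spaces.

U D A C B K Z F M N

Pre-order visits the node, then its left subtree, then its right subtree.
Visit U.
At U: go left to D.
  D is a leaf — visit D.
At U: go right to A.
  Visit A.
  At A: go left to C.
    Visit C.
    At C: go left to B.
      B is a leaf — visit B.
    At C: go right to K.
      Visit K.
      At K: go left to Z.
        Z is a leaf — visit Z.
      At K: go right to F.
        Visit F.
        At F: go left to M.
          M is a leaf — visit M.
        At F: no right child.
  At A: go right to N.
    N is a leaf — visit N.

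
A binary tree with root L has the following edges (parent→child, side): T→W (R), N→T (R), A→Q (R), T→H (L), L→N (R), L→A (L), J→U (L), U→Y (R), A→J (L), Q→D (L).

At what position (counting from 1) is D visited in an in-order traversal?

5

In-order visits the left subtree, then the node, then the right subtree.
At L: go left to A.
  At A: go left to J.
    At J: go left to U.
      At U: no left child.
      Visit U.
      At U: go right to Y.
        Y is a leaf — visit Y.
    Visit J.
    At J: no right child.
  Visit A.
  At A: go right to Q.
    At Q: go left to D.
      D is a leaf — visit D.
    Visit Q.
    At Q: no right child.
Visit L.
At L: go right to N.
  At N: no left child.
  Visit N.
  At N: go right to T.
    At T: go left to H.
      H is a leaf — visit H.
    Visit T.
    At T: go right to W.
      W is a leaf — visit W.
Full in-order sequence: U, Y, J, A, D, Q, L, N, H, T, W.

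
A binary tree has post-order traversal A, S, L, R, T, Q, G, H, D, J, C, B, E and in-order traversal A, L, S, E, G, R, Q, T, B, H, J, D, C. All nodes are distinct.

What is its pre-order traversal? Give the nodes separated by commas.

The last element of post-order is the root; it splits in-order into left and right subtrees.
Root E: left subtree has 3 nodes {A, L, S}, right has 9 {G, R, Q, T, B, H, J, D, C}.
  Root L: left subtree has 1 node {A}, right has 1 {S}.
  Root B: left subtree has 4 nodes {G, R, Q, T}, right has 4 {H, J, D, C}.
    Root G: left subtree has 0 nodes { }, right has 3 {R, Q, T}.
      Root Q: left subtree has 1 node {R}, right has 1 {T}.
    Root C: left subtree has 3 nodes {H, J, D}, right has 0 { }.
      Root J: left subtree has 1 node {H}, right has 1 {D}.

E, L, A, S, B, G, Q, R, T, C, J, H, D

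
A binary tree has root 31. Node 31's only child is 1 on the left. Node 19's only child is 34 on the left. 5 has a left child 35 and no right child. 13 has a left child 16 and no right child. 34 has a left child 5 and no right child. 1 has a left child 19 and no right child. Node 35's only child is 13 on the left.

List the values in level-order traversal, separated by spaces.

Level-order visits nodes level by level from the root, left to right within each level.
Level 0: 31
Level 1: 1
Level 2: 19
Level 3: 34
Level 4: 5
Level 5: 35
Level 6: 13
Level 7: 16

31 1 19 34 5 35 13 16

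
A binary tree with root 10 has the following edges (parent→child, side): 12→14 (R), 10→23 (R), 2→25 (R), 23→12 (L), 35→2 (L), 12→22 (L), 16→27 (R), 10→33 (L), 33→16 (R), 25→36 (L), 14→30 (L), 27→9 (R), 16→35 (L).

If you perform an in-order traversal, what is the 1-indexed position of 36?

3

In-order visits the left subtree, then the node, then the right subtree.
At 10: go left to 33.
  At 33: no left child.
  Visit 33.
  At 33: go right to 16.
    At 16: go left to 35.
      At 35: go left to 2.
        At 2: no left child.
        Visit 2.
        At 2: go right to 25.
          At 25: go left to 36.
            36 is a leaf — visit 36.
          Visit 25.
          At 25: no right child.
      Visit 35.
      At 35: no right child.
    Visit 16.
    At 16: go right to 27.
      At 27: no left child.
      Visit 27.
      At 27: go right to 9.
        9 is a leaf — visit 9.
Visit 10.
At 10: go right to 23.
  At 23: go left to 12.
    At 12: go left to 22.
      22 is a leaf — visit 22.
    Visit 12.
    At 12: go right to 14.
      At 14: go left to 30.
        30 is a leaf — visit 30.
      Visit 14.
      At 14: no right child.
  Visit 23.
  At 23: no right child.
Full in-order sequence: 33, 2, 36, 25, 35, 16, 27, 9, 10, 22, 12, 30, 14, 23.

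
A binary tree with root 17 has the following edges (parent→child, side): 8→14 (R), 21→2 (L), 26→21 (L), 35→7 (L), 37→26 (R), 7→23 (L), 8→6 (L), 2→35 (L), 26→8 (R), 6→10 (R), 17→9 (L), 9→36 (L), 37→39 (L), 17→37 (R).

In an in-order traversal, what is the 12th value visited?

6

In-order visits the left subtree, then the node, then the right subtree.
At 17: go left to 9.
  At 9: go left to 36.
    36 is a leaf — visit 36.
  Visit 9.
  At 9: no right child.
Visit 17.
At 17: go right to 37.
  At 37: go left to 39.
    39 is a leaf — visit 39.
  Visit 37.
  At 37: go right to 26.
    At 26: go left to 21.
      At 21: go left to 2.
        At 2: go left to 35.
          At 35: go left to 7.
            At 7: go left to 23.
              23 is a leaf — visit 23.
            Visit 7.
            At 7: no right child.
          Visit 35.
          At 35: no right child.
        Visit 2.
        At 2: no right child.
      Visit 21.
      At 21: no right child.
    Visit 26.
    At 26: go right to 8.
      At 8: go left to 6.
        At 6: no left child.
        Visit 6.
        At 6: go right to 10.
          10 is a leaf — visit 10.
      Visit 8.
      At 8: go right to 14.
        14 is a leaf — visit 14.
Full in-order sequence: 36, 9, 17, 39, 37, 23, 7, 35, 2, 21, 26, 6, 10, 8, 14.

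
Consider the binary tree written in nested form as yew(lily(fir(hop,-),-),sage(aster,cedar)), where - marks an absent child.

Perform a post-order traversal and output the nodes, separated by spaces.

Post-order visits the left subtree, then the right subtree, then the node.
At yew: go left to lily.
  At lily: go left to fir.
    At fir: go left to hop.
      hop is a leaf — visit hop.
    At fir: no right child.
    Visit fir.
  At lily: no right child.
  Visit lily.
At yew: go right to sage.
  At sage: go left to aster.
    aster is a leaf — visit aster.
  At sage: go right to cedar.
    cedar is a leaf — visit cedar.
  Visit sage.
Visit yew.

hop fir lily aster cedar sage yew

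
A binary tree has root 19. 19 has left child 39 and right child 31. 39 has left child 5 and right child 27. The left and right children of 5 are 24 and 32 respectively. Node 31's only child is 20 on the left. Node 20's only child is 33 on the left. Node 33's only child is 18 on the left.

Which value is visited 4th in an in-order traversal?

In-order visits the left subtree, then the node, then the right subtree.
At 19: go left to 39.
  At 39: go left to 5.
    At 5: go left to 24.
      24 is a leaf — visit 24.
    Visit 5.
    At 5: go right to 32.
      32 is a leaf — visit 32.
  Visit 39.
  At 39: go right to 27.
    27 is a leaf — visit 27.
Visit 19.
At 19: go right to 31.
  At 31: go left to 20.
    At 20: go left to 33.
      At 33: go left to 18.
        18 is a leaf — visit 18.
      Visit 33.
      At 33: no right child.
    Visit 20.
    At 20: no right child.
  Visit 31.
  At 31: no right child.
Full in-order sequence: 24, 5, 32, 39, 27, 19, 18, 33, 20, 31.

39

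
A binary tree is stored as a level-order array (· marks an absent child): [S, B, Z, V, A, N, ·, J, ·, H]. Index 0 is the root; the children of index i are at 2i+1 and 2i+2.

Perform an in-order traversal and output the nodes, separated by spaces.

In-order visits the left subtree, then the node, then the right subtree.
At S: go left to B.
  At B: go left to V.
    At V: go left to J.
      J is a leaf — visit J.
    Visit V.
    At V: no right child.
  Visit B.
  At B: go right to A.
    At A: go left to H.
      H is a leaf — visit H.
    Visit A.
    At A: no right child.
Visit S.
At S: go right to Z.
  At Z: go left to N.
    N is a leaf — visit N.
  Visit Z.
  At Z: no right child.

J V B H A S N Z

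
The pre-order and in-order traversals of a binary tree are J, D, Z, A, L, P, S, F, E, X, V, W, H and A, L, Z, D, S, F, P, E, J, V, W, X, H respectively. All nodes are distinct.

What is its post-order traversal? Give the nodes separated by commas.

L, A, Z, F, S, E, P, D, W, V, H, X, J

The first element of pre-order is the root; it splits in-order into left and right subtrees.
Root J: left subtree has 8 nodes {A, L, Z, D, S, F, P, E}, right has 4 {V, W, X, H}.
  Root D: left subtree has 3 nodes {A, L, Z}, right has 4 {S, F, P, E}.
    Root Z: left subtree has 2 nodes {A, L}, right has 0 { }.
      Root A: left subtree has 0 nodes { }, right has 1 {L}.
    Root P: left subtree has 2 nodes {S, F}, right has 1 {E}.
      Root S: left subtree has 0 nodes { }, right has 1 {F}.
  Root X: left subtree has 2 nodes {V, W}, right has 1 {H}.
    Root V: left subtree has 0 nodes { }, right has 1 {W}.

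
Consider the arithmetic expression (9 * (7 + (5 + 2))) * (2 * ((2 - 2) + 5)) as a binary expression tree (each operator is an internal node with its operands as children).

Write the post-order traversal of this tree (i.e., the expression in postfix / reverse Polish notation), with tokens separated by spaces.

9 7 5 2 + + * 2 2 2 - 5 + * *

Post-order on an expression tree gives postfix notation: for each operator, emit left operand, right operand, then the operator.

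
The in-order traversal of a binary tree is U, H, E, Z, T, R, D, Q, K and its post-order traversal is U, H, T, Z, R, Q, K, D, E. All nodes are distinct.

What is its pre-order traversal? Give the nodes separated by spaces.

E H U D R Z T K Q

The last element of post-order is the root; it splits in-order into left and right subtrees.
Root E: left subtree has 2 nodes {U, H}, right has 6 {Z, T, R, D, Q, K}.
  Root H: left subtree has 1 node {U}, right has 0 { }.
  Root D: left subtree has 3 nodes {Z, T, R}, right has 2 {Q, K}.
    Root R: left subtree has 2 nodes {Z, T}, right has 0 { }.
      Root Z: left subtree has 0 nodes { }, right has 1 {T}.
    Root K: left subtree has 1 node {Q}, right has 0 { }.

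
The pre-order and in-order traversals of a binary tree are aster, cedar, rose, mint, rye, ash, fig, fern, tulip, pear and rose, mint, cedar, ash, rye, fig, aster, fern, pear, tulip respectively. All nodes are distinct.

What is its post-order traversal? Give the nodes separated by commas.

The first element of pre-order is the root; it splits in-order into left and right subtrees.
Root aster: left subtree has 6 nodes {rose, mint, cedar, ash, rye, fig}, right has 3 {fern, pear, tulip}.
  Root cedar: left subtree has 2 nodes {rose, mint}, right has 3 {ash, rye, fig}.
    Root rose: left subtree has 0 nodes { }, right has 1 {mint}.
    Root rye: left subtree has 1 node {ash}, right has 1 {fig}.
  Root fern: left subtree has 0 nodes { }, right has 2 {pear, tulip}.
    Root tulip: left subtree has 1 node {pear}, right has 0 { }.

mint, rose, ash, fig, rye, cedar, pear, tulip, fern, aster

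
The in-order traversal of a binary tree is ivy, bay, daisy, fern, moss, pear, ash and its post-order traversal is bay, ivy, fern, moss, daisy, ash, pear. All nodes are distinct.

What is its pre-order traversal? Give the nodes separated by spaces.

The last element of post-order is the root; it splits in-order into left and right subtrees.
Root pear: left subtree has 5 nodes {ivy, bay, daisy, fern, moss}, right has 1 {ash}.
  Root daisy: left subtree has 2 nodes {ivy, bay}, right has 2 {fern, moss}.
    Root ivy: left subtree has 0 nodes { }, right has 1 {bay}.
    Root moss: left subtree has 1 node {fern}, right has 0 { }.

pear daisy ivy bay moss fern ash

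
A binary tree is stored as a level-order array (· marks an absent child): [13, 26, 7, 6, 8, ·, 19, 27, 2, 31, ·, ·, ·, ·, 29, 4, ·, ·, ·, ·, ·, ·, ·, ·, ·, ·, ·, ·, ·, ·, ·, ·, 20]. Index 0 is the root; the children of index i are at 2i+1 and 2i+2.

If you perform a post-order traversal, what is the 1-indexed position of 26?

8

Post-order visits the left subtree, then the right subtree, then the node.
At 13: go left to 26.
  At 26: go left to 6.
    At 6: go left to 27.
      At 27: go left to 4.
        At 4: no left child.
        At 4: go right to 20.
          20 is a leaf — visit 20.
        Visit 4.
      At 27: no right child.
      Visit 27.
    At 6: go right to 2.
      2 is a leaf — visit 2.
    Visit 6.
  At 26: go right to 8.
    At 8: go left to 31.
      31 is a leaf — visit 31.
    At 8: no right child.
    Visit 8.
  Visit 26.
At 13: go right to 7.
  At 7: no left child.
  At 7: go right to 19.
    At 19: no left child.
    At 19: go right to 29.
      29 is a leaf — visit 29.
    Visit 19.
  Visit 7.
Visit 13.
Full post-order sequence: 20, 4, 27, 2, 6, 31, 8, 26, 29, 19, 7, 13.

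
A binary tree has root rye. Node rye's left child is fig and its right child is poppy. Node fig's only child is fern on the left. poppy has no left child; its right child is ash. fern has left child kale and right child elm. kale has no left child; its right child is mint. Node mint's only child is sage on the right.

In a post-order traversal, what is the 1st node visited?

Post-order visits the left subtree, then the right subtree, then the node.
At rye: go left to fig.
  At fig: go left to fern.
    At fern: go left to kale.
      At kale: no left child.
      At kale: go right to mint.
        At mint: no left child.
        At mint: go right to sage.
          sage is a leaf — visit sage.
        Visit mint.
      Visit kale.
    At fern: go right to elm.
      elm is a leaf — visit elm.
    Visit fern.
  At fig: no right child.
  Visit fig.
At rye: go right to poppy.
  At poppy: no left child.
  At poppy: go right to ash.
    ash is a leaf — visit ash.
  Visit poppy.
Visit rye.
Full post-order sequence: sage, mint, kale, elm, fern, fig, ash, poppy, rye.

sage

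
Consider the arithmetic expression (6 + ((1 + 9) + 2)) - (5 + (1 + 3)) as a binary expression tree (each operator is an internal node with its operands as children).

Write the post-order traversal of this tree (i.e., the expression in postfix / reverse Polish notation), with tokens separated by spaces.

6 1 9 + 2 + + 5 1 3 + + -

Post-order on an expression tree gives postfix notation: for each operator, emit left operand, right operand, then the operator.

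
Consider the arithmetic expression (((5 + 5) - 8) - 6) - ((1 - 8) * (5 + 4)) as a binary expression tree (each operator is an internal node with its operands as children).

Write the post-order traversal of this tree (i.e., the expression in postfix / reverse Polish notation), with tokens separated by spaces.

5 5 + 8 - 6 - 1 8 - 5 4 + * -

Post-order on an expression tree gives postfix notation: for each operator, emit left operand, right operand, then the operator.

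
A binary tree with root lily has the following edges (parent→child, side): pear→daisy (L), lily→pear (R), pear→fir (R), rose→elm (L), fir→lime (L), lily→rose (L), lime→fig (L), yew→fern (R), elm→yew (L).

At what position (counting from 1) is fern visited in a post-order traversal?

Post-order visits the left subtree, then the right subtree, then the node.
At lily: go left to rose.
  At rose: go left to elm.
    At elm: go left to yew.
      At yew: no left child.
      At yew: go right to fern.
        fern is a leaf — visit fern.
      Visit yew.
    At elm: no right child.
    Visit elm.
  At rose: no right child.
  Visit rose.
At lily: go right to pear.
  At pear: go left to daisy.
    daisy is a leaf — visit daisy.
  At pear: go right to fir.
    At fir: go left to lime.
      At lime: go left to fig.
        fig is a leaf — visit fig.
      At lime: no right child.
      Visit lime.
    At fir: no right child.
    Visit fir.
  Visit pear.
Visit lily.
Full post-order sequence: fern, yew, elm, rose, daisy, fig, lime, fir, pear, lily.

1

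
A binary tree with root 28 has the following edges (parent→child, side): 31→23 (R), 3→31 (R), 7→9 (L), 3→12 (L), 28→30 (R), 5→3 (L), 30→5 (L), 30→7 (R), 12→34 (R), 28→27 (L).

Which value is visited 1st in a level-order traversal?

28

Level-order visits nodes level by level from the root, left to right within each level.
Level 0: 28
Level 1: 27, 30
Level 2: 5, 7
Level 3: 3, 9
Level 4: 12, 31
Level 5: 34, 23
Full level-order sequence: 28, 27, 30, 5, 7, 3, 9, 12, 31, 34, 23.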